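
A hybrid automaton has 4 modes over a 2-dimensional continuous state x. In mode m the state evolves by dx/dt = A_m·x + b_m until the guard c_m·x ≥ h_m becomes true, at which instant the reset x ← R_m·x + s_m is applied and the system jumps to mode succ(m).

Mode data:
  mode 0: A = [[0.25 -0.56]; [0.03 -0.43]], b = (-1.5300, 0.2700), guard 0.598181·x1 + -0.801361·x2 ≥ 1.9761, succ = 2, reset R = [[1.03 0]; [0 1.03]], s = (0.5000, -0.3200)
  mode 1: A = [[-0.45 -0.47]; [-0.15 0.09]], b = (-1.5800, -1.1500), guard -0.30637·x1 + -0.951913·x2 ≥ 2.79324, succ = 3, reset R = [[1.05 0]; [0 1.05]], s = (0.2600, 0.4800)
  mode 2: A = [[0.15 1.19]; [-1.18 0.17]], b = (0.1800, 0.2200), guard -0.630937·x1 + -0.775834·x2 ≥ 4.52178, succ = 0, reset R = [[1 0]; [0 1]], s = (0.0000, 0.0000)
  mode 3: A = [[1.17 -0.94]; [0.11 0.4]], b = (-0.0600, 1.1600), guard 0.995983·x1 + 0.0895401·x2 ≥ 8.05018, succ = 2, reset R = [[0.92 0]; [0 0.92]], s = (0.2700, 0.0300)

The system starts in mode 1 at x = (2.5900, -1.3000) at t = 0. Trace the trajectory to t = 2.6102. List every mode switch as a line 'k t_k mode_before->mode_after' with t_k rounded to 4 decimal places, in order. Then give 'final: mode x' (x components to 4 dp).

1 1.2298 1->3
2 2.1492 3->2
final: 2 6.0820 -6.4177

Mode 1: guard c·x = 2.7932 hit at Δt = 1.2298 (t = 1.2298), x⁻ = (1.0544, -3.2737) → reset → x⁺ = (1.3672, -2.9574), jump to mode 3
Mode 3: guard c·x = 8.0502 hit at Δt = 0.9194 (t = 2.1492), x⁻ = (8.3063, -2.4879) → reset → x⁺ = (7.9118, -2.2588), jump to mode 2
Mode 2: flow for 0.4610 to horizon, guard not reached → x = (6.0820, -6.4177)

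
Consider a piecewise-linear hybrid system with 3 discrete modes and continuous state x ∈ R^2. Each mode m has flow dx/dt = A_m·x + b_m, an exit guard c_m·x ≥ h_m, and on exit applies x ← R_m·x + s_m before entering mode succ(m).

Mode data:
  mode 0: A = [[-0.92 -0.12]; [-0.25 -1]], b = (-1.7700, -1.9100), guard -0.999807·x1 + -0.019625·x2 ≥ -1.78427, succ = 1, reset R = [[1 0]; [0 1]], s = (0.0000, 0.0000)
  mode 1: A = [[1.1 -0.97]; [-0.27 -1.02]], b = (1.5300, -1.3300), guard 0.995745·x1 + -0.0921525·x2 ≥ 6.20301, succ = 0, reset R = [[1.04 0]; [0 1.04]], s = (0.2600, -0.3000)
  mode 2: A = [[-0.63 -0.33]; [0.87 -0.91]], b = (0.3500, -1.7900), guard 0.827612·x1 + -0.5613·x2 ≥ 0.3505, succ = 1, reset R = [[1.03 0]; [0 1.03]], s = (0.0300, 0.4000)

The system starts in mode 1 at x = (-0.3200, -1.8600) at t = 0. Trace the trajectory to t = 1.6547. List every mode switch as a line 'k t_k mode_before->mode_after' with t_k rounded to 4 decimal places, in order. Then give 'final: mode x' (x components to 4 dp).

1 1.1173 1->0
final: 0 3.3741 -2.6641

Mode 1: guard c·x = 6.2030 hit at Δt = 1.1173 (t = 1.1173), x⁻ = (6.0456, -1.9871) → reset → x⁺ = (6.5474, -2.3666), jump to mode 0
Mode 0: flow for 0.5374 to horizon, guard not reached → x = (3.3741, -2.6641)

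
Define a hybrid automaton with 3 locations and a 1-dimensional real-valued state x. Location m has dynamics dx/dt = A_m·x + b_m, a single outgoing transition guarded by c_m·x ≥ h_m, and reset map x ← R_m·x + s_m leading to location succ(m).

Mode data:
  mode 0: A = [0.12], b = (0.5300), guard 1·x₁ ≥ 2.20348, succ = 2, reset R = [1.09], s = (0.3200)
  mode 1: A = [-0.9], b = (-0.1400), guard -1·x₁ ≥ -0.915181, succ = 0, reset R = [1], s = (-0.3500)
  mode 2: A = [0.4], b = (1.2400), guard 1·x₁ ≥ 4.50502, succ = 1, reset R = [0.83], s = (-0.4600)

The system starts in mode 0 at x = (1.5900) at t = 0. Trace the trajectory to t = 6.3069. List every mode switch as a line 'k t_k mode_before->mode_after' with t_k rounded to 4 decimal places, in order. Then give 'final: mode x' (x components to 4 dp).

1 0.8104 0->2
2 1.4784 2->1
3 2.7735 1->0
4 5.1428 0->2
5 5.8108 2->1
final: 1 2.0422

Mode 0: guard c·x = 2.2035 hit at Δt = 0.8104 (t = 0.8104), x⁻ = (2.2035) → reset → x⁺ = (2.7218), jump to mode 2
Mode 2: guard c·x = 4.5050 hit at Δt = 0.6680 (t = 1.4784), x⁻ = (4.5050) → reset → x⁺ = (3.2792), jump to mode 1
Mode 1: guard c·x = -0.9152 hit at Δt = 1.2951 (t = 2.7735), x⁻ = (0.9152) → reset → x⁺ = (0.5652), jump to mode 0
Mode 0: guard c·x = 2.2035 hit at Δt = 2.3693 (t = 5.1428), x⁻ = (2.2035) → reset → x⁺ = (2.7218), jump to mode 2
Mode 2: guard c·x = 4.5050 hit at Δt = 0.6680 (t = 5.8108), x⁻ = (4.5050) → reset → x⁺ = (3.2792), jump to mode 1
Mode 1: flow for 0.4961 to horizon, guard not reached → x = (2.0422)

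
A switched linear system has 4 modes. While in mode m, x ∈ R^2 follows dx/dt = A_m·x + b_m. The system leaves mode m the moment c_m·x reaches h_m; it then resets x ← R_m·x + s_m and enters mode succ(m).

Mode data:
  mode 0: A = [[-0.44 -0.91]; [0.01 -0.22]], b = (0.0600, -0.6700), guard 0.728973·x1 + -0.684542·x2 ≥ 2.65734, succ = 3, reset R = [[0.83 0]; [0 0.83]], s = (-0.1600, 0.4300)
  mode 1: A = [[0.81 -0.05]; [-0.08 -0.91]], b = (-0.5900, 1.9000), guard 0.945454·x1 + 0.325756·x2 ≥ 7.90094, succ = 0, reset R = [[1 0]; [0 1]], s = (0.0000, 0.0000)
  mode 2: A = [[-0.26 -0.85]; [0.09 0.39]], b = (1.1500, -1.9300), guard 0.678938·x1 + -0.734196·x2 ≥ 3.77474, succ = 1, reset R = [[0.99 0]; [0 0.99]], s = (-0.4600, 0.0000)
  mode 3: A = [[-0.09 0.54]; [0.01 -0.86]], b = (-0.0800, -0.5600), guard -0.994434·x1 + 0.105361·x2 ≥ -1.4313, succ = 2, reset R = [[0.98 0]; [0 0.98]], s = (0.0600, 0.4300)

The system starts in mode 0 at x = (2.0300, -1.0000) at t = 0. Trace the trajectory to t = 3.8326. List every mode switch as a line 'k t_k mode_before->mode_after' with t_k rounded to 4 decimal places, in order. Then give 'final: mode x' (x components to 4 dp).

Mode 0: guard c·x = 2.6573 hit at Δt = 1.1448 (t = 1.1448), x⁻ = (2.2990, -1.4337) → reset → x⁺ = (1.7482, -0.7600), jump to mode 3
Mode 3: guard c·x = -1.4313 hit at Δt = 0.6245 (t = 1.7693), x⁻ = (1.3644, -0.7073) → reset → x⁺ = (1.3971, -0.2632), jump to mode 2
Mode 2: guard c·x = 3.7747 hit at Δt = 0.9452 (t = 2.7145), x⁻ = (2.9893, -2.3770) → reset → x⁺ = (2.4994, -2.3532), jump to mode 1
Mode 1: flow for 1.1181 to horizon, guard not reached → x = (5.2003, 0.2643)

1 1.1448 0->3
2 1.7693 3->2
3 2.7145 2->1
final: 1 5.2003 0.2643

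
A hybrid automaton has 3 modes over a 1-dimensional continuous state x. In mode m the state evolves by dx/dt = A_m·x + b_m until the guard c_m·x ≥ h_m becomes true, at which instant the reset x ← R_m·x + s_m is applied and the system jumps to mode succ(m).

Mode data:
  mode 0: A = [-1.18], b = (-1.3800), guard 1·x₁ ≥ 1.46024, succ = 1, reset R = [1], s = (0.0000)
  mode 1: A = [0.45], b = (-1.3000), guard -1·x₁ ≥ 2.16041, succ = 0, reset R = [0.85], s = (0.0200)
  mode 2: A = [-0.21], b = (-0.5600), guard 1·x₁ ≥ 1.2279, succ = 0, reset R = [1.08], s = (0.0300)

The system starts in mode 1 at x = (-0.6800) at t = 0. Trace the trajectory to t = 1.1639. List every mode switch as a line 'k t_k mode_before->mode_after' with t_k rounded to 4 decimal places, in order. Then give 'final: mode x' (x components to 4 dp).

1 0.7711 1->0
final: 0 -1.5764

Mode 1: guard c·x = 2.1604 hit at Δt = 0.7711 (t = 0.7711), x⁻ = (-2.1604) → reset → x⁺ = (-1.8163), jump to mode 0
Mode 0: flow for 0.3928 to horizon, guard not reached → x = (-1.5764)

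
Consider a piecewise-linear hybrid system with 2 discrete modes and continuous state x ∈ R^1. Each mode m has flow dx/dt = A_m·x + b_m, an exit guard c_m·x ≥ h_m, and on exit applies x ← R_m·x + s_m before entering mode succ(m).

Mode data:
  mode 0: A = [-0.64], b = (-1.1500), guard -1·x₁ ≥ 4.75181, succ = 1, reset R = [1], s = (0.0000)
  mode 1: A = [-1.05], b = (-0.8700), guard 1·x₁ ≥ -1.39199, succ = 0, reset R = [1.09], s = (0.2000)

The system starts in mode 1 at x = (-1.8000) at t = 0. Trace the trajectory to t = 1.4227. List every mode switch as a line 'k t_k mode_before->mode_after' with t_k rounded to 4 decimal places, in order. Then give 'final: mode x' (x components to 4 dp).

1 0.5188 1->0
final: 0 -1.5279

Mode 1: guard c·x = -1.3920 hit at Δt = 0.5188 (t = 0.5188), x⁻ = (-1.3920) → reset → x⁺ = (-1.3173), jump to mode 0
Mode 0: flow for 0.9039 to horizon, guard not reached → x = (-1.5279)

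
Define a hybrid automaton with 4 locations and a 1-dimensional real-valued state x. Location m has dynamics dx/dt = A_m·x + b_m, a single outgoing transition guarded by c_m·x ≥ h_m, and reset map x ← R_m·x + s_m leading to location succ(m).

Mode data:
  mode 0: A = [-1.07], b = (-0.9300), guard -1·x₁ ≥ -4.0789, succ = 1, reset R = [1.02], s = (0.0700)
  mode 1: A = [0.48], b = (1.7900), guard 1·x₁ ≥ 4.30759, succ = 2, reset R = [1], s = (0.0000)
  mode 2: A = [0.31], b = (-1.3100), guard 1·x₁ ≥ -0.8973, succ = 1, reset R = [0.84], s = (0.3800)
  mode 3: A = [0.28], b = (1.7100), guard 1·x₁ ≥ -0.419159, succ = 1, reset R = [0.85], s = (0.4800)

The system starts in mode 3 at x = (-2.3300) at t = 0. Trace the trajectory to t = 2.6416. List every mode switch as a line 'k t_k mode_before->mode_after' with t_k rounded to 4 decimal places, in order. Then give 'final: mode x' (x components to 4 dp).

Mode 3: guard c·x = -0.4192 hit at Δt = 1.4621 (t = 1.4621), x⁻ = (-0.4192) → reset → x⁺ = (0.1237), jump to mode 1
Mode 1: flow for 1.1795 to horizon, guard not reached → x = (3.0576)

1 1.4621 3->1
final: 1 3.0576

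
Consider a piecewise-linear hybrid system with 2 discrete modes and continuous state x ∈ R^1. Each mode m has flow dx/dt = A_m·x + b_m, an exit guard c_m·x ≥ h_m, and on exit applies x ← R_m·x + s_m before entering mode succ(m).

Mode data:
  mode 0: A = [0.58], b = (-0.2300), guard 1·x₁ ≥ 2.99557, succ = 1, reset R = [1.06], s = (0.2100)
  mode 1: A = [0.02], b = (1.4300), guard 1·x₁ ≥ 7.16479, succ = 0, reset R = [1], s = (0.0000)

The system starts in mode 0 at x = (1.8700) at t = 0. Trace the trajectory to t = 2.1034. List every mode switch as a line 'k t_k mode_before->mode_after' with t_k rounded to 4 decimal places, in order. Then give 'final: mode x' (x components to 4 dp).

1 0.9785 0->1
final: 1 5.0892

Mode 0: guard c·x = 2.9956 hit at Δt = 0.9785 (t = 0.9785), x⁻ = (2.9956) → reset → x⁺ = (3.3853), jump to mode 1
Mode 1: flow for 1.1249 to horizon, guard not reached → x = (5.0892)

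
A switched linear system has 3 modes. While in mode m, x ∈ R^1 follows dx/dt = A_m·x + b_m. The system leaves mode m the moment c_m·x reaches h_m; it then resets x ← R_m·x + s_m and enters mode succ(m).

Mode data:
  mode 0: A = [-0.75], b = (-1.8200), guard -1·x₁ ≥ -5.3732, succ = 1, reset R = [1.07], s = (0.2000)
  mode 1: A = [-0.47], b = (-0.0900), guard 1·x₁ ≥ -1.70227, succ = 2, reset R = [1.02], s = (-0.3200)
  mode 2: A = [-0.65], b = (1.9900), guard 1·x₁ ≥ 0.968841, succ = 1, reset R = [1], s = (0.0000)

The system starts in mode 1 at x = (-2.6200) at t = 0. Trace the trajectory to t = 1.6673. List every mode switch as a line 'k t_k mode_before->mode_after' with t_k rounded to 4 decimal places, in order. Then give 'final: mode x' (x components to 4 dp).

Mode 1: guard c·x = -1.7023 hit at Δt = 1.0099 (t = 1.0099), x⁻ = (-1.7023) → reset → x⁺ = (-2.0563), jump to mode 2
Mode 2: flow for 0.6574 to horizon, guard not reached → x = (-0.2766)

1 1.0099 1->2
final: 2 -0.2766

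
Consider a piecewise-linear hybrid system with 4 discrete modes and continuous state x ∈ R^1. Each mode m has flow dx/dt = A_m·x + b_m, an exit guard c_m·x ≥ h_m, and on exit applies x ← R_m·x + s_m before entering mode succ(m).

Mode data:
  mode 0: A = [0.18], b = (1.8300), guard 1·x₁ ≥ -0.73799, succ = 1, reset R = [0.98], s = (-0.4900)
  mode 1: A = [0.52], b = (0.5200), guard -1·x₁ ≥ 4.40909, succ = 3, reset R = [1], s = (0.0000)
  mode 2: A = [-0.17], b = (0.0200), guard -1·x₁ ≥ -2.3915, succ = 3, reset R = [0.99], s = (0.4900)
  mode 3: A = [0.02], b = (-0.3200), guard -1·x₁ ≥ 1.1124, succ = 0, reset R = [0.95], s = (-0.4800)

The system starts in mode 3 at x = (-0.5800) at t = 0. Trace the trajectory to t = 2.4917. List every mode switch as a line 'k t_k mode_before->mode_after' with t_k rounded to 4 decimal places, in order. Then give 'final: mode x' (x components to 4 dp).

Mode 3: guard c·x = 1.1124 hit at Δt = 1.5803 (t = 1.5803), x⁻ = (-1.1124) → reset → x⁺ = (-1.5368), jump to mode 0
Mode 0: guard c·x = -0.7380 hit at Δt = 0.4918 (t = 2.0721), x⁻ = (-0.7380) → reset → x⁺ = (-1.2132), jump to mode 1
Mode 1: flow for 0.4196 to horizon, guard not reached → x = (-1.2652)

1 1.5803 3->0
2 2.0721 0->1
final: 1 -1.2652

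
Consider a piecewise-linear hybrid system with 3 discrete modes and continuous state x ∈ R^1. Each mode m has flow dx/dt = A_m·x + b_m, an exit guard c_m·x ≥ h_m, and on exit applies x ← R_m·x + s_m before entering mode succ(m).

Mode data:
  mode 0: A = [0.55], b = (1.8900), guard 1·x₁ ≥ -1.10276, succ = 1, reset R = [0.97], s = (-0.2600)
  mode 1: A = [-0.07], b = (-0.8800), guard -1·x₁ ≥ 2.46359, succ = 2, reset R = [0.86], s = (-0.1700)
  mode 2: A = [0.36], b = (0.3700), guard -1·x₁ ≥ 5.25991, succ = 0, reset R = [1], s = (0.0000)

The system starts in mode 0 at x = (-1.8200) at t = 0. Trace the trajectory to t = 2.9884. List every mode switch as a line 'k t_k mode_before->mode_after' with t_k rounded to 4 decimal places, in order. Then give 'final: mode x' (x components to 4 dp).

Mode 0: guard c·x = -1.1028 hit at Δt = 0.6677 (t = 0.6677), x⁻ = (-1.1028) → reset → x⁺ = (-1.3297), jump to mode 1
Mode 1: guard c·x = 2.4636 hit at Δt = 1.5189 (t = 2.1866), x⁻ = (-2.4636) → reset → x⁺ = (-2.2887), jump to mode 2
Mode 2: flow for 0.8018 to horizon, guard not reached → x = (-2.7106)

1 0.6677 0->1
2 2.1866 1->2
final: 2 -2.7106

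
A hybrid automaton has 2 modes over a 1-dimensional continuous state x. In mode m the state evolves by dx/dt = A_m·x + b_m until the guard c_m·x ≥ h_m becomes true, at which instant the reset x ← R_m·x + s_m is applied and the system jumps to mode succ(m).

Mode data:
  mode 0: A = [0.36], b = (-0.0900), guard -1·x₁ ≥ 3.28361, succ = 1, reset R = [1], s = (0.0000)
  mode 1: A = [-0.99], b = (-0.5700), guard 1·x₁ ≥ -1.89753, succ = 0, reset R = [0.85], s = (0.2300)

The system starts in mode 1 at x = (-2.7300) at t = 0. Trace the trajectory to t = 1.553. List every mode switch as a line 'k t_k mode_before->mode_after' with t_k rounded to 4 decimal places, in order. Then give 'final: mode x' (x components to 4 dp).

1 0.4934 1->0
final: 0 -2.1412

Mode 1: guard c·x = -1.8975 hit at Δt = 0.4934 (t = 0.4934), x⁻ = (-1.8975) → reset → x⁺ = (-1.3829), jump to mode 0
Mode 0: flow for 1.0596 to horizon, guard not reached → x = (-2.1412)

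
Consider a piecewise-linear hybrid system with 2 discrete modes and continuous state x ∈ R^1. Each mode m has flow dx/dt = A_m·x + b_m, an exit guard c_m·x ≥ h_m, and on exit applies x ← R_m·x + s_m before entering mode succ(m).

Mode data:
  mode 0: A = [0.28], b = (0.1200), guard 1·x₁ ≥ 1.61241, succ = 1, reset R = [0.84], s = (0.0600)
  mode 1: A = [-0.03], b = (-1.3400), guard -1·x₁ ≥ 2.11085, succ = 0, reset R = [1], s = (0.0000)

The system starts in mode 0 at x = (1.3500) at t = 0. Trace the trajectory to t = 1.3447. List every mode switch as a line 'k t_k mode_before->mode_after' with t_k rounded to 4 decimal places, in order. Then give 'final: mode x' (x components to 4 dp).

1 0.4915 0->1
final: 1 0.2499

Mode 0: guard c·x = 1.6124 hit at Δt = 0.4915 (t = 0.4915), x⁻ = (1.6124) → reset → x⁺ = (1.4144), jump to mode 1
Mode 1: flow for 0.8532 to horizon, guard not reached → x = (0.2499)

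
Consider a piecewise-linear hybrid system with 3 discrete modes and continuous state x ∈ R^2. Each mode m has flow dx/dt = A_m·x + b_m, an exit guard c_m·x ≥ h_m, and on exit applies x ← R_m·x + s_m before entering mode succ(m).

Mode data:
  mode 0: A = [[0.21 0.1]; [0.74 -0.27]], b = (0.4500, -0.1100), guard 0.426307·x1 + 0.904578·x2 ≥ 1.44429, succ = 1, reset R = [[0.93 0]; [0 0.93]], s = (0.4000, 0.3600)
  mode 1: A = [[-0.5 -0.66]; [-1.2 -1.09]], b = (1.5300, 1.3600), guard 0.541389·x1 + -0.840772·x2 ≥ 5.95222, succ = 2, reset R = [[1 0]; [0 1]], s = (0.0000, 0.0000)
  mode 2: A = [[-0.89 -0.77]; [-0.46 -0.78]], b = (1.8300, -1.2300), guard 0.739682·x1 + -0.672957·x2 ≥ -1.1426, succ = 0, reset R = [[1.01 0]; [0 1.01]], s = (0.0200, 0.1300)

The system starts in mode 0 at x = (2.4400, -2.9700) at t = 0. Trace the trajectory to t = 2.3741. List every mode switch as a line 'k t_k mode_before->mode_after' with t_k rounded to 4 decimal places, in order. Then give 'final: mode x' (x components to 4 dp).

Mode 0: guard c·x = 1.4443 hit at Δt = 1.1796 (t = 1.1796), x⁻ = (3.5172, -0.0609) → reset → x⁺ = (3.6710, 0.3033), jump to mode 1
Mode 1: flow for 1.1945 to horizon, guard not reached → x = (4.0988, -2.0640)

1 1.1796 0->1
final: 1 4.0988 -2.0640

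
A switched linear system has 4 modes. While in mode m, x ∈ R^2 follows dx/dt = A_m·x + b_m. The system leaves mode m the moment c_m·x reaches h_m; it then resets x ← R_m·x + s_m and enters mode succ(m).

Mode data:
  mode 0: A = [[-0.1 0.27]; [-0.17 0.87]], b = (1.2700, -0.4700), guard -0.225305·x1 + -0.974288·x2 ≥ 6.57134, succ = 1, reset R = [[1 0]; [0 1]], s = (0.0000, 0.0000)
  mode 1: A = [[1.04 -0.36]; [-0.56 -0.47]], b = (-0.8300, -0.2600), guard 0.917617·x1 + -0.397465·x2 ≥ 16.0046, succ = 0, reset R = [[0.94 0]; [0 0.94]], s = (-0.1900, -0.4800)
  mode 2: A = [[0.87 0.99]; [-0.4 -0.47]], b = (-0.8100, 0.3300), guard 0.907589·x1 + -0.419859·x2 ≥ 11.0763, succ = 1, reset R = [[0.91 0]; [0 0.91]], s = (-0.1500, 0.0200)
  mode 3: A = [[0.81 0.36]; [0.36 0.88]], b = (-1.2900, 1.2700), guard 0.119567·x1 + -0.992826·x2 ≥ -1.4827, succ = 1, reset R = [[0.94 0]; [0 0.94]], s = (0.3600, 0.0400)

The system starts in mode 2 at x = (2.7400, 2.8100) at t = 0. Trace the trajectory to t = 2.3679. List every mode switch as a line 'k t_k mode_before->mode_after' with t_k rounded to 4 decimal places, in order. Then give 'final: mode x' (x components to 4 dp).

Mode 2: guard c·x = 11.0763 hit at Δt = 1.4843 (t = 1.4843), x⁻ = (11.5843, -1.3398) → reset → x⁺ = (10.3917, -1.1992), jump to mode 1
Mode 1: guard c·x = 16.0046 hit at Δt = 0.4035 (t = 1.8878), x⁻ = (15.8142, -3.7569) → reset → x⁺ = (14.6753, -4.0115), jump to mode 0
Mode 0: flow for 0.4801 to horizon, guard not reached → x = (13.8480, -7.8228)

1 1.4843 2->1
2 1.8878 1->0
final: 0 13.8480 -7.8228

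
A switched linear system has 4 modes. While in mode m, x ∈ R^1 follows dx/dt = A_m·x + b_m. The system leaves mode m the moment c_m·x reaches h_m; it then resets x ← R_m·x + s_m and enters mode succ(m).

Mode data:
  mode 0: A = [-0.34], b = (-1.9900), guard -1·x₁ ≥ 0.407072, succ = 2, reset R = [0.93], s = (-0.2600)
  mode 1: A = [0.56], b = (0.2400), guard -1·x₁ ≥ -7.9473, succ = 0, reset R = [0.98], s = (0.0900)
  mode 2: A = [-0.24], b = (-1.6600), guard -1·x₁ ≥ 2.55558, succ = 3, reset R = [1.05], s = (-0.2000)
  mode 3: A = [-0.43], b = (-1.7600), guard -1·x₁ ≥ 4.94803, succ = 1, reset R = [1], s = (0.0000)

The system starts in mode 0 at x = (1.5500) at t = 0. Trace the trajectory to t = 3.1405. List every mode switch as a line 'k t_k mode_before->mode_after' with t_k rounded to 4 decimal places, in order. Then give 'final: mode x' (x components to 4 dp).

1 0.9030 0->2
2 2.4211 2->3
final: 3 -3.2052

Mode 0: guard c·x = 0.4071 hit at Δt = 0.9030 (t = 0.9030), x⁻ = (-0.4071) → reset → x⁺ = (-0.6386), jump to mode 2
Mode 2: guard c·x = 2.5556 hit at Δt = 1.5181 (t = 2.4211), x⁻ = (-2.5556) → reset → x⁺ = (-2.8834), jump to mode 3
Mode 3: flow for 0.7194 to horizon, guard not reached → x = (-3.2052)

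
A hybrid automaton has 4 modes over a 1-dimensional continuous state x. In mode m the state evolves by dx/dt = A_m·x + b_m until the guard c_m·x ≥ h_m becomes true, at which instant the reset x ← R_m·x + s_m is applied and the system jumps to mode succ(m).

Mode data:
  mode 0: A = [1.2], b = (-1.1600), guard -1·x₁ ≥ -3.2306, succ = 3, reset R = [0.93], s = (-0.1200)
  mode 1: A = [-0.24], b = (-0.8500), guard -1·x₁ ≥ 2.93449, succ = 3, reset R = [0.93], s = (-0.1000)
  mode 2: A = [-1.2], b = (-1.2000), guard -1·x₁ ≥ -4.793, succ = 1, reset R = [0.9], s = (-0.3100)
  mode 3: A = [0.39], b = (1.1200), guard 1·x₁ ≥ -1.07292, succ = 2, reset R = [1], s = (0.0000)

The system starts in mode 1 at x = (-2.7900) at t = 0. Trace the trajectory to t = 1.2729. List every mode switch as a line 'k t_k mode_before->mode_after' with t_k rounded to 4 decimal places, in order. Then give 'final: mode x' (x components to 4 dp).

Mode 1: guard c·x = 2.9345 hit at Δt = 0.8895 (t = 0.8895), x⁻ = (-2.9345) → reset → x⁺ = (-2.8291), jump to mode 3
Mode 3: flow for 0.3834 to horizon, guard not reached → x = (-2.8222)

1 0.8895 1->3
final: 3 -2.8222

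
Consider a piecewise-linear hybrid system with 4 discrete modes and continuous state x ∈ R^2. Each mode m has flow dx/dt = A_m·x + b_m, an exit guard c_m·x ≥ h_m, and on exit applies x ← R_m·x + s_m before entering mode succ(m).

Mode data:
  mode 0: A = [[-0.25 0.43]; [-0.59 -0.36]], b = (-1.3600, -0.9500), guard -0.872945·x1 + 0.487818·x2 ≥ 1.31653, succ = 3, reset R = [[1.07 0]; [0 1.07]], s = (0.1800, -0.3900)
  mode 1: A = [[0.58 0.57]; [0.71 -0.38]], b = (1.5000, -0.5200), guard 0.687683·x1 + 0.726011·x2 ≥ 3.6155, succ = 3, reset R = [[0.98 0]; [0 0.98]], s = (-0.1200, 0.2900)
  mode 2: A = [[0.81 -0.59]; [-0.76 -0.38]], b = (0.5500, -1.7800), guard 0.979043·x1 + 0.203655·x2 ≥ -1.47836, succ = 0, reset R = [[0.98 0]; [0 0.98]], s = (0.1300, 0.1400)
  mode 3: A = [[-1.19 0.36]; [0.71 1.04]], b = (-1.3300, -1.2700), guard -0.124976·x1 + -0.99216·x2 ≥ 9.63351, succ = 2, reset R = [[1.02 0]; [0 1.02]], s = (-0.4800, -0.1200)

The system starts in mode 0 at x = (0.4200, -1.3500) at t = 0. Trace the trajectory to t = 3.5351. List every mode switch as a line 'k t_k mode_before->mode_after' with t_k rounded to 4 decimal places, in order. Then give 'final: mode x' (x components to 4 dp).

Mode 0: guard c·x = 1.3165 hit at Δt = 1.4829 (t = 1.4829), x⁻ = (-2.1539, -1.1555) → reset → x⁺ = (-2.1246, -1.6264), jump to mode 3
Mode 3: guard c·x = 9.6335 hit at Δt = 0.9898 (t = 2.4727), x⁻ = (-2.5939, -9.3829) → reset → x⁺ = (-3.1258, -9.6906), jump to mode 2
Mode 2: guard c·x = -1.4784 hit at Δt = 0.7553 (t = 3.2280), x⁻ = (0.0870, -7.6776) → reset → x⁺ = (0.2153, -7.3840), jump to mode 0
Mode 0: flow for 0.3071 to horizon, guard not reached → x = (-1.1059, -6.8064)

1 1.4829 0->3
2 2.4727 3->2
3 3.2280 2->0
final: 0 -1.1059 -6.8064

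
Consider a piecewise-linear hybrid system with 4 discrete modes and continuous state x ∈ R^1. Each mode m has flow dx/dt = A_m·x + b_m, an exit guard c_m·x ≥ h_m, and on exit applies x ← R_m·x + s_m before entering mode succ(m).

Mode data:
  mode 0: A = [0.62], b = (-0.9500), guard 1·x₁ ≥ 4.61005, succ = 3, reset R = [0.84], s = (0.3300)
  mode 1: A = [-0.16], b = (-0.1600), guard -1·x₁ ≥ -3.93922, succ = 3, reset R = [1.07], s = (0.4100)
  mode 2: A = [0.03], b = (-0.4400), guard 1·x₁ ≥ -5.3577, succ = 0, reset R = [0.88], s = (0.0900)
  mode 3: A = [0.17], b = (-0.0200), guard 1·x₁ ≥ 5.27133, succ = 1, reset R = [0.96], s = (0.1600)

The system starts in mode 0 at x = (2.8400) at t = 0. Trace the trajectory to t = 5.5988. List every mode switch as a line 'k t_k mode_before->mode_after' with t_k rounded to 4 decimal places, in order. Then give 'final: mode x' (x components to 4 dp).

1 1.3805 0->3
2 2.7478 3->1
3 4.1893 1->3
4 4.9776 3->1
final: 1 4.6319

Mode 0: guard c·x = 4.6101 hit at Δt = 1.3805 (t = 1.3805), x⁻ = (4.6101) → reset → x⁺ = (4.2024), jump to mode 3
Mode 3: guard c·x = 5.2713 hit at Δt = 1.3673 (t = 2.7478), x⁻ = (5.2713) → reset → x⁺ = (5.2205), jump to mode 1
Mode 1: guard c·x = -3.9392 hit at Δt = 1.4415 (t = 4.1893), x⁻ = (3.9392) → reset → x⁺ = (4.6250), jump to mode 3
Mode 3: guard c·x = 5.2713 hit at Δt = 0.7883 (t = 4.9776), x⁻ = (5.2713) → reset → x⁺ = (5.2205), jump to mode 1
Mode 1: flow for 0.6212 to horizon, guard not reached → x = (4.6319)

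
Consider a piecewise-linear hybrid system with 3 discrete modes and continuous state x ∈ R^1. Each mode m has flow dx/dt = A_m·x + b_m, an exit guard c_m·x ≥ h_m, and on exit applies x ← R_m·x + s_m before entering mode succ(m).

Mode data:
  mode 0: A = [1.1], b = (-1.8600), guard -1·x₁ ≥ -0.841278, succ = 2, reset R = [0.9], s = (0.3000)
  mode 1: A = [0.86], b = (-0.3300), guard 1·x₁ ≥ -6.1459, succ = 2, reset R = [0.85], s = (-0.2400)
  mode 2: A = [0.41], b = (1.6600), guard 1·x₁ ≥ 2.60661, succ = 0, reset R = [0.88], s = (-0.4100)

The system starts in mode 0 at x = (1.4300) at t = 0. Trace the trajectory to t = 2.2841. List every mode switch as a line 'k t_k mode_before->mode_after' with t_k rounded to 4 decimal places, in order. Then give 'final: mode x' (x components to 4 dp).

Mode 0: guard c·x = -0.8413 hit at Δt = 1.0733 (t = 1.0733), x⁻ = (0.8413) → reset → x⁺ = (1.0572), jump to mode 2
Mode 2: guard c·x = 2.6066 hit at Δt = 0.6464 (t = 1.7197), x⁻ = (2.6066) → reset → x⁺ = (1.8838), jump to mode 0
Mode 0: flow for 0.5644 to horizon, guard not reached → x = (2.0498)

1 1.0733 0->2
2 1.7197 2->0
final: 0 2.0498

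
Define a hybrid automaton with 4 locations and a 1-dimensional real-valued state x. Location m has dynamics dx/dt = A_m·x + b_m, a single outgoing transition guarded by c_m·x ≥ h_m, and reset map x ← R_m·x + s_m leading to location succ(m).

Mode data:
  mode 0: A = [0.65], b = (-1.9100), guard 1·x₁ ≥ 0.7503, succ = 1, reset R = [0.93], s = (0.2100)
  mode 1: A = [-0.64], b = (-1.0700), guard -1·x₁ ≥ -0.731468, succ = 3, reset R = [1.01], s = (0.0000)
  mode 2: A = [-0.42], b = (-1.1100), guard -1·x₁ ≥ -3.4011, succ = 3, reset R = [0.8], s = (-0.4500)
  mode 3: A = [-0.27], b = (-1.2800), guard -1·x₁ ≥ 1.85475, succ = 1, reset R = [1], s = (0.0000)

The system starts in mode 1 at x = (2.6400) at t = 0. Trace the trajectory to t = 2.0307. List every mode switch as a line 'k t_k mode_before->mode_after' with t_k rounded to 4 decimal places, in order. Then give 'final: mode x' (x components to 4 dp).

Mode 1: guard c·x = -0.7315 hit at Δt = 0.9133 (t = 0.9133), x⁻ = (0.7315) → reset → x⁺ = (0.7388), jump to mode 3
Mode 3: flow for 1.1174 to horizon, guard not reached → x = (-0.6883)

1 0.9133 1->3
final: 3 -0.6883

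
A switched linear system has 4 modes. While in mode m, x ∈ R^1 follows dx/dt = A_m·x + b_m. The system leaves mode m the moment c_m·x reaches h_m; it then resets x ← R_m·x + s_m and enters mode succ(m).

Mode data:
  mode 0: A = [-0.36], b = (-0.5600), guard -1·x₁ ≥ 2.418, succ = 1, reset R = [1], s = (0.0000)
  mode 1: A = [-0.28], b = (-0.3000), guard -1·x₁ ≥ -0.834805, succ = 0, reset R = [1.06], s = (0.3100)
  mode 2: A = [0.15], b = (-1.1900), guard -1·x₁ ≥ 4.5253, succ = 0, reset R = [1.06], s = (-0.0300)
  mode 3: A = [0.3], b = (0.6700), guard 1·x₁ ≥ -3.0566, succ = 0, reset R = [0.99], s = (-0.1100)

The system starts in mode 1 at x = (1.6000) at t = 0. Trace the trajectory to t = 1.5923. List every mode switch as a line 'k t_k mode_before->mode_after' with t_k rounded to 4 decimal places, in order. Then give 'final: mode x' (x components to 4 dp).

Mode 1: guard c·x = -0.8348 hit at Δt = 1.2053 (t = 1.2053), x⁻ = (0.8348) → reset → x⁺ = (1.1949), jump to mode 0
Mode 0: flow for 0.3870 to horizon, guard not reached → x = (0.8372)

1 1.2053 1->0
final: 0 0.8372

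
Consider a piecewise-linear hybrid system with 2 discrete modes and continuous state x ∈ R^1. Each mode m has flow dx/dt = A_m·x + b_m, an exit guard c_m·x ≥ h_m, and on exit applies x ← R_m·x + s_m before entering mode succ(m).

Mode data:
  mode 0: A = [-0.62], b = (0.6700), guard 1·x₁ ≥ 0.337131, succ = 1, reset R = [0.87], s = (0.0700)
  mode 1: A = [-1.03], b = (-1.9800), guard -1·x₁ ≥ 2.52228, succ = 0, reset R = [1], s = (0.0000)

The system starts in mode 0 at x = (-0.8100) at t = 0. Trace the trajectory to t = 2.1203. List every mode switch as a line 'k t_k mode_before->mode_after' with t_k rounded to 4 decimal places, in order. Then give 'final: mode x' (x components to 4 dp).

Mode 0: guard c·x = 0.3371 hit at Δt = 1.5053 (t = 1.5053), x⁻ = (0.3371) → reset → x⁺ = (0.3633), jump to mode 1
Mode 1: flow for 0.6150 to horizon, guard not reached → x = (-0.7092)

1 1.5053 0->1
final: 1 -0.7092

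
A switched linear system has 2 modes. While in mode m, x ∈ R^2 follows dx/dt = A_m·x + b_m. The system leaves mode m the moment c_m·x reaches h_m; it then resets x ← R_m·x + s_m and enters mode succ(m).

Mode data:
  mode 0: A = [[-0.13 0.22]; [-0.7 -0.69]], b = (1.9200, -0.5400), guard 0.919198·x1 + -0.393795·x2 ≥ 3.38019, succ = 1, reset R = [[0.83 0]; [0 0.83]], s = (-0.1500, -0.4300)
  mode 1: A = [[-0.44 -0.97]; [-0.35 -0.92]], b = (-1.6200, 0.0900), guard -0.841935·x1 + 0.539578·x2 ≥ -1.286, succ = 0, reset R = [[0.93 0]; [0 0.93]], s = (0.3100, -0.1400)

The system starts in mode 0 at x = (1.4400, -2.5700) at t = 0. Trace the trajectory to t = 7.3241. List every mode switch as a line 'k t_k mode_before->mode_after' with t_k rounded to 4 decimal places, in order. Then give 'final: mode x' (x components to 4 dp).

Mode 0: guard c·x = 3.3802 hit at Δt = 0.9842 (t = 0.9842), x⁻ = (2.5142, -2.7149) → reset → x⁺ = (1.9368, -2.6834), jump to mode 1
Mode 1: guard c·x = -1.2860 hit at Δt = 1.5513 (t = 2.5355), x⁻ = (0.8975, -0.9830) → reset → x⁺ = (1.1446, -1.0542), jump to mode 0
Mode 0: guard c·x = 3.3802 hit at Δt = 1.2300 (t = 3.7655), x⁻ = (2.7666, -2.1259) → reset → x⁺ = (2.1462, -2.1945), jump to mode 1
Mode 1: guard c·x = -1.2860 hit at Δt = 1.3897 (t = 5.1551), x⁻ = (0.9215, -0.9455) → reset → x⁺ = (1.1670, -1.0193), jump to mode 0
Mode 0: guard c·x = 3.3802 hit at Δt = 1.2154 (t = 6.3705), x⁻ = (2.7735, -2.1096) → reset → x⁺ = (2.1520, -2.1810), jump to mode 1
Mode 1: flow for 0.9536 to horizon, guard not reached → x = (1.3858, -1.2403)

1 0.9842 0->1
2 2.5355 1->0
3 3.7655 0->1
4 5.1551 1->0
5 6.3705 0->1
final: 1 1.3858 -1.2403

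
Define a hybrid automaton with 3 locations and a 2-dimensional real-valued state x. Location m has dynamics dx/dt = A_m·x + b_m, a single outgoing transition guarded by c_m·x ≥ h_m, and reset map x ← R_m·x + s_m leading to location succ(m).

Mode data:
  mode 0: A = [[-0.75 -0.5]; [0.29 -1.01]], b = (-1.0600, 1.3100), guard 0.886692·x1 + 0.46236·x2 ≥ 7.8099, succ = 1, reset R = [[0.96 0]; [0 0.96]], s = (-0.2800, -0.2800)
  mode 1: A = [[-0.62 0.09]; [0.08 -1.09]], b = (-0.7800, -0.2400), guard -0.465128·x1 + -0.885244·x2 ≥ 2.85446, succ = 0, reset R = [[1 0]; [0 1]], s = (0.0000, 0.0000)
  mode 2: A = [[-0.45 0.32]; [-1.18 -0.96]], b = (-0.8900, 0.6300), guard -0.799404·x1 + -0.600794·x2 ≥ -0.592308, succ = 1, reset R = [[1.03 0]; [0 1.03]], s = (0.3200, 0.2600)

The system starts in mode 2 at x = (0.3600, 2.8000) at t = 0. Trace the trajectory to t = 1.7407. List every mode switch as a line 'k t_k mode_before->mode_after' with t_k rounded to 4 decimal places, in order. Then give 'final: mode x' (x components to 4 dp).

1 1.3262 2->1
final: 1 -0.1218 0.8651

Mode 2: guard c·x = -0.5923 hit at Δt = 1.3262 (t = 1.3262), x⁻ = (-0.1527, 1.1890) → reset → x⁺ = (0.1628, 1.4847), jump to mode 1
Mode 1: flow for 0.4145 to horizon, guard not reached → x = (-0.1218, 0.8651)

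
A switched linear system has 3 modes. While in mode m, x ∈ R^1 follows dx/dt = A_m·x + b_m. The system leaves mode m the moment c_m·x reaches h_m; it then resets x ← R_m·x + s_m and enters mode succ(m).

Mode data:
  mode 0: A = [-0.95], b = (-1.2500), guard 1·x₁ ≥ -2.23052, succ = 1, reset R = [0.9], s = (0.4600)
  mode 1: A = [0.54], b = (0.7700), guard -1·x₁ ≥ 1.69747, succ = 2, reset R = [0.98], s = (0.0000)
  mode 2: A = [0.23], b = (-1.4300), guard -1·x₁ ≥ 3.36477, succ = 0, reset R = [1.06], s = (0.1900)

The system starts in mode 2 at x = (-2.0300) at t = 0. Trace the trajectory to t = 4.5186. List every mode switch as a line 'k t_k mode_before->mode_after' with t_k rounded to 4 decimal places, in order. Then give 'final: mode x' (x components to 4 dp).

Mode 2: guard c·x = 3.3648 hit at Δt = 0.6522 (t = 0.6522), x⁻ = (-3.3648) → reset → x⁺ = (-3.3767), jump to mode 0
Mode 0: guard c·x = -2.2305 hit at Δt = 0.8550 (t = 1.5072), x⁻ = (-2.2305) → reset → x⁺ = (-1.5475), jump to mode 1
Mode 1: guard c·x = 1.6975 hit at Δt = 1.4886 (t = 2.9958), x⁻ = (-1.6975) → reset → x⁺ = (-1.6635), jump to mode 2
Mode 2: guard c·x = 3.3648 hit at Δt = 0.8498 (t = 3.8457), x⁻ = (-3.3648) → reset → x⁺ = (-3.3767), jump to mode 0
Mode 0: flow for 0.6729 to horizon, guard not reached → x = (-2.4032)

1 0.6522 2->0
2 1.5072 0->1
3 2.9958 1->2
4 3.8457 2->0
final: 0 -2.4032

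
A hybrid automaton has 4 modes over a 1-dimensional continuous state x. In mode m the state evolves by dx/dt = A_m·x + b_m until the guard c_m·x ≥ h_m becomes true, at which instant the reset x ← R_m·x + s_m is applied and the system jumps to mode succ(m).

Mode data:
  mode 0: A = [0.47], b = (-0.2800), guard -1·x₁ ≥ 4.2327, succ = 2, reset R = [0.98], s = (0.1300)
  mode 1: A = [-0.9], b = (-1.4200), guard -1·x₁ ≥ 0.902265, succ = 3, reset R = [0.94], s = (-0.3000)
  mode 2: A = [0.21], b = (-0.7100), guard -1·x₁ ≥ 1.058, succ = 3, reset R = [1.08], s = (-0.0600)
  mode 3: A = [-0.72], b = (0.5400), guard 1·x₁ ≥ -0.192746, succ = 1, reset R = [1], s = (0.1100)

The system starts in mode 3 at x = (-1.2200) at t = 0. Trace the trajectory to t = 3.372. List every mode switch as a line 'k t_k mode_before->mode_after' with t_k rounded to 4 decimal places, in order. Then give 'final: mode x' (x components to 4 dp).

Mode 3: guard c·x = -0.1927 hit at Δt = 1.0236 (t = 1.0236), x⁻ = (-0.1927) → reset → x⁺ = (-0.0827), jump to mode 1
Mode 1: guard c·x = 0.9023 hit at Δt = 0.8827 (t = 1.9063), x⁻ = (-0.9023) → reset → x⁺ = (-1.1481), jump to mode 3
Mode 3: guard c·x = -0.1927 hit at Δt = 0.9720 (t = 2.8783), x⁻ = (-0.1927) → reset → x⁺ = (-0.0827), jump to mode 1
Mode 1: flow for 0.4937 to horizon, guard not reached → x = (-0.6191)

1 1.0236 3->1
2 1.9063 1->3
3 2.8783 3->1
final: 1 -0.6191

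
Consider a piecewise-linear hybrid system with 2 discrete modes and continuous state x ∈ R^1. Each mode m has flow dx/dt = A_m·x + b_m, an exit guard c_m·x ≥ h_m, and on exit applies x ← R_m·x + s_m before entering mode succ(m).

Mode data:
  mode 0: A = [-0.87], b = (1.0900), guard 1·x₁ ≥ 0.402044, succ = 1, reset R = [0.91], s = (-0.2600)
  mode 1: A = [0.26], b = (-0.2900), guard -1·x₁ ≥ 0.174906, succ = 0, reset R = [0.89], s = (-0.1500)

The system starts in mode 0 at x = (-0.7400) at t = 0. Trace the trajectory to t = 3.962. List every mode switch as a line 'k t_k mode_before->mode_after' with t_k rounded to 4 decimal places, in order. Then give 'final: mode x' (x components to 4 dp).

1 0.9783 0->1
2 1.9221 1->0
3 2.6178 0->1
4 3.5616 1->0
final: 0 0.1527

Mode 0: guard c·x = 0.4020 hit at Δt = 0.9783 (t = 0.9783), x⁻ = (0.4020) → reset → x⁺ = (0.1059), jump to mode 1
Mode 1: guard c·x = 0.1749 hit at Δt = 0.9438 (t = 1.9221), x⁻ = (-0.1749) → reset → x⁺ = (-0.3057), jump to mode 0
Mode 0: guard c·x = 0.4020 hit at Δt = 0.6957 (t = 2.6178), x⁻ = (0.4020) → reset → x⁺ = (0.1059), jump to mode 1
Mode 1: guard c·x = 0.1749 hit at Δt = 0.9438 (t = 3.5616), x⁻ = (-0.1749) → reset → x⁺ = (-0.3057), jump to mode 0
Mode 0: flow for 0.4004 to horizon, guard not reached → x = (0.1527)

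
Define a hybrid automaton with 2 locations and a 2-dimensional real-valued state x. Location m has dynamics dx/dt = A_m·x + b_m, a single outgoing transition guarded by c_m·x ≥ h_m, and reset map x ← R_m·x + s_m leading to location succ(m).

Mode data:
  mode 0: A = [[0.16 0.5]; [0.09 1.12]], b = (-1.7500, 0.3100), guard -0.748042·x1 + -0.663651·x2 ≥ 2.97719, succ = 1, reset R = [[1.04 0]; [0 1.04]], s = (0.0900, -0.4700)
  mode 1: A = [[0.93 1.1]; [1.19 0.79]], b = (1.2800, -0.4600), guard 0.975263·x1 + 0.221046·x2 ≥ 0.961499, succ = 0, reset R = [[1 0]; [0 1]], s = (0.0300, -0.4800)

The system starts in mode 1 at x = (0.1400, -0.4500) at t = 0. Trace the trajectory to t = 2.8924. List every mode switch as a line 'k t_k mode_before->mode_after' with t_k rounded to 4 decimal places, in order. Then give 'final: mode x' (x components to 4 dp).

1 0.8812 1->0
2 1.8562 0->1
final: 1 -16.1229 -18.8508

Mode 1: guard c·x = 0.9615 hit at Δt = 0.8812 (t = 0.8812), x⁻ = (1.1390, -0.6754) → reset → x⁺ = (1.1690, -1.1554), jump to mode 0
Mode 0: guard c·x = 2.9772 hit at Δt = 0.9750 (t = 1.8562), x⁻ = (-1.4390, -2.8641) → reset → x⁺ = (-1.4065, -3.4487), jump to mode 1
Mode 1: flow for 1.0362 to horizon, guard not reached → x = (-16.1229, -18.8508)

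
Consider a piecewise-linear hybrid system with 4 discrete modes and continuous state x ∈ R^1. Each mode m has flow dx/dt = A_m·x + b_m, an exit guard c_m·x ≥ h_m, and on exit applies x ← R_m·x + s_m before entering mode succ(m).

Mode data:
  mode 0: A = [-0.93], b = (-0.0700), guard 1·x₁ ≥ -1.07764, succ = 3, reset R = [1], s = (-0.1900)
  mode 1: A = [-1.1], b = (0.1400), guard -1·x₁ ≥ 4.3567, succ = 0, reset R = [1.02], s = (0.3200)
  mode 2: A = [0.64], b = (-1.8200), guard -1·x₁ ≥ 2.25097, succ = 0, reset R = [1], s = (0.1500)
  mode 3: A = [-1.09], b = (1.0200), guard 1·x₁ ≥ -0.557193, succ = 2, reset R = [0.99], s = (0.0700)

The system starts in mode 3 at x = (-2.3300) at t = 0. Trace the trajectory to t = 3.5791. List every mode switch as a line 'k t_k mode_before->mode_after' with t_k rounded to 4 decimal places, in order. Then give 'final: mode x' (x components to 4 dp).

Mode 3: guard c·x = -0.5572 hit at Δt = 0.7181 (t = 0.7181), x⁻ = (-0.5572) → reset → x⁺ = (-0.4816), jump to mode 2
Mode 2: guard c·x = 2.2510 hit at Δt = 0.6666 (t = 1.3847), x⁻ = (-2.2510) → reset → x⁺ = (-2.1010), jump to mode 0
Mode 0: guard c·x = -1.0776 hit at Δt = 0.7565 (t = 2.1412), x⁻ = (-1.0776) → reset → x⁺ = (-1.2676), jump to mode 3
Mode 3: guard c·x = -0.5572 hit at Δt = 0.3571 (t = 2.4983), x⁻ = (-0.5572) → reset → x⁺ = (-0.4816), jump to mode 2
Mode 2: guard c·x = 2.2510 hit at Δt = 0.6666 (t = 3.1649), x⁻ = (-2.2510) → reset → x⁺ = (-2.1010), jump to mode 0
Mode 0: flow for 0.4142 to horizon, guard not reached → x = (-1.4534)

1 0.7181 3->2
2 1.3847 2->0
3 2.1412 0->3
4 2.4983 3->2
5 3.1649 2->0
final: 0 -1.4534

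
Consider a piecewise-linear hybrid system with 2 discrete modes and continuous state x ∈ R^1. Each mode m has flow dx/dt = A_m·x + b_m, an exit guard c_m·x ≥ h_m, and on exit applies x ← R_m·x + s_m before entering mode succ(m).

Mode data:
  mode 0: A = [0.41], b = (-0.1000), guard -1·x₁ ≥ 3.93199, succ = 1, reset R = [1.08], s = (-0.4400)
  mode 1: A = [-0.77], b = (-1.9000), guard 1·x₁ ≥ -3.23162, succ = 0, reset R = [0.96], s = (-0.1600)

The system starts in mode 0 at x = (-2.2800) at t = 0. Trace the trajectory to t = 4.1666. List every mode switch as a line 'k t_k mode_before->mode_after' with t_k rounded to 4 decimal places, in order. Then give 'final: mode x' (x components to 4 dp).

1 1.2281 0->1
2 2.6127 1->0
3 3.0390 0->1
final: 1 -3.3988

Mode 0: guard c·x = 3.9320 hit at Δt = 1.2281 (t = 1.2281), x⁻ = (-3.9320) → reset → x⁺ = (-4.6865), jump to mode 1
Mode 1: guard c·x = -3.2316 hit at Δt = 1.3846 (t = 2.6127), x⁻ = (-3.2316) → reset → x⁺ = (-3.2624), jump to mode 0
Mode 0: guard c·x = 3.9320 hit at Δt = 0.4263 (t = 3.0390), x⁻ = (-3.9320) → reset → x⁺ = (-4.6865), jump to mode 1
Mode 1: flow for 1.1276 to horizon, guard not reached → x = (-3.3988)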